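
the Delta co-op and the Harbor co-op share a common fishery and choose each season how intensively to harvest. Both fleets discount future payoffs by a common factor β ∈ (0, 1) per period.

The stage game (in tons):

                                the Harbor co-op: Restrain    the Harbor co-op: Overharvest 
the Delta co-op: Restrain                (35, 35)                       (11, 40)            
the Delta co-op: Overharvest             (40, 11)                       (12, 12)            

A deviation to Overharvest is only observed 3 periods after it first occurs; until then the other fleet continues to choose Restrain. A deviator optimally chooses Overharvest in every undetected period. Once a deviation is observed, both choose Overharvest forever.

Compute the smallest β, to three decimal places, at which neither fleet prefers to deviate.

0.563

The best deviation is to choose Overharvest for all 3 undetected periods, earning 40 each, then 12 forever once detected.
Deviation value: 40(1−β^3)/(1−β) + 12β^3/(1−β); cooperation value: 35/(1−β).
IC: 35 ≥ 40(1−β^3) + 12β^3 = 40 − 28β^3.
So β^3 ≥ 5/28, giving β ≥ (5/28)^(1/3) ≈ 0.563.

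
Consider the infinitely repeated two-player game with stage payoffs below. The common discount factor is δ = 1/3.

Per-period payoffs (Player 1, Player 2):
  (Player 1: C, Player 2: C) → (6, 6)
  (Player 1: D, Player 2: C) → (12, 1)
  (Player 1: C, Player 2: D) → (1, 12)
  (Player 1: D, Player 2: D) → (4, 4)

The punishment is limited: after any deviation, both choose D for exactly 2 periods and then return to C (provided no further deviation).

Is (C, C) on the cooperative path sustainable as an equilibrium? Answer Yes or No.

Comparing payoff streams over the 3 periods until play realigns: cooperate → 6(1+δ+…+δ^2); deviate → 12 + 4(δ+…+δ^2).
Cooperation is sustained iff (6−4)(δ+…+δ^2) ≥ 12−6.
δ+…+δ^2 = 1/3·(1−(1/3)^2)/(1−1/3) = 0.4444, and (12−6)/(6−4) = 3.0000.
0.4444 < 3.0000, so cooperation is not sustainable.

No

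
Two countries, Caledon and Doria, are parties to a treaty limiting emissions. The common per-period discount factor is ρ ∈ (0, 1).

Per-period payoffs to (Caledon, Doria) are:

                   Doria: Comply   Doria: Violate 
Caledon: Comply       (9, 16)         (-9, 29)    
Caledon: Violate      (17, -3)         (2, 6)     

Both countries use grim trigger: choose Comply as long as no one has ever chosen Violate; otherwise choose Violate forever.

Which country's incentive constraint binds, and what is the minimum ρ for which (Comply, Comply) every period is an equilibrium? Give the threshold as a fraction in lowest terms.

Doria; ρ ≥ 13/23

For Caledon: deviation gain 17−9 = 8, per-period punishment loss 9−2 = 7. IC gives ρ ≥ 8/15.
For Doria: gain 13, loss 10 per period, so ρ ≥ 13/23.
The tighter constraint is Doria's, so cooperation needs ρ ≥ 13/23.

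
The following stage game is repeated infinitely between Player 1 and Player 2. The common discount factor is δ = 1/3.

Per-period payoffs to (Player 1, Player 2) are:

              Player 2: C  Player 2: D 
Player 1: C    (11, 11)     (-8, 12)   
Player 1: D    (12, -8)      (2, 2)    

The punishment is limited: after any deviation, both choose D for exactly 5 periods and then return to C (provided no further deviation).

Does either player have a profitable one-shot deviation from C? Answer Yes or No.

No

Comparing payoff streams over the 6 periods until play realigns: cooperate → 11(1+δ+…+δ^5); deviate → 12 + 2(δ+…+δ^5).
Cooperation is sustained iff (11−2)(δ+…+δ^5) ≥ 12−11.
δ+…+δ^5 = 1/3·(1−(1/3)^5)/(1−1/3) = 0.4979, and (12−11)/(11−2) = 0.1111.
0.4979 ≥ 0.1111, so cooperation is sustainable.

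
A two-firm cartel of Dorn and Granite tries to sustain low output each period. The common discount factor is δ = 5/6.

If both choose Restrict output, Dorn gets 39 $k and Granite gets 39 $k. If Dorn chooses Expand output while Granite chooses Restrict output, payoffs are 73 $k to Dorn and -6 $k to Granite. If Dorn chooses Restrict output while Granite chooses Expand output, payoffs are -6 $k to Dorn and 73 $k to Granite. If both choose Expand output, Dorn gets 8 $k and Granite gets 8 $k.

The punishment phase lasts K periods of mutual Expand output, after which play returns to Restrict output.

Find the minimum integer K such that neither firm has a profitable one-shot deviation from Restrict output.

2

IC: δ(1−δ^K)/(1−δ) ≥ (73−39)/(39−8) = 34/31.
With δ = 5/6: need 1 − δ^K ≥ 34/31·(1−5/6)/(5/6), i.e. δ^K ≤ 0.7806.
Since (5/6)^1 = 0.8333 and (5/6)^2 = 0.6944, the smallest such K is 2.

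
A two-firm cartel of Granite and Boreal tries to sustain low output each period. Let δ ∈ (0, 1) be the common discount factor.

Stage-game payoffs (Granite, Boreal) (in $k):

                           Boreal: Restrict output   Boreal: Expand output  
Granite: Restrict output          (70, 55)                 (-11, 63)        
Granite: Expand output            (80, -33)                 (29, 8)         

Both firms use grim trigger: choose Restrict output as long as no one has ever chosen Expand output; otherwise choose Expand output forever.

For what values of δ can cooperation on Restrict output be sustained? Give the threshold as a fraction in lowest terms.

10/51

Granite: cooperation gives 70 each period; deviation gives 80 once then 29 forever.
  70/(1−δ) ≥ 80 + 29δ/(1−δ) ⇒ δ ≥ 10/51.
Boreal: cooperation gives 55 each period; deviation gives 63 once then 8 forever.
  δ ≥ 8/55.
Both must hold, so the binding constraint is Granite's: δ ≥ 10/51.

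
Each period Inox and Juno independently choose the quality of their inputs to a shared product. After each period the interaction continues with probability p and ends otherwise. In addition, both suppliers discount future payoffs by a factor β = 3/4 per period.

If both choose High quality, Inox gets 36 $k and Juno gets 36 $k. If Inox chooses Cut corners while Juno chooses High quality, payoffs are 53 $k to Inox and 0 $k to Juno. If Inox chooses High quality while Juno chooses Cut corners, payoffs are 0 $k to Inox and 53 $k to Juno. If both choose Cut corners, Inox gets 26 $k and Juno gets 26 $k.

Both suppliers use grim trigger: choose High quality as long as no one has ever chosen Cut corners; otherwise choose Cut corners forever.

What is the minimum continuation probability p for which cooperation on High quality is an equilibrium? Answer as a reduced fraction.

With continuation probability p and discount β, the effective per-period discount factor is βp.
Grim-trigger IC: βp ≥ (53−36)/(53−26) = 17/27.
So p ≥ (17/27)/(3/4) = 68/81.

68/81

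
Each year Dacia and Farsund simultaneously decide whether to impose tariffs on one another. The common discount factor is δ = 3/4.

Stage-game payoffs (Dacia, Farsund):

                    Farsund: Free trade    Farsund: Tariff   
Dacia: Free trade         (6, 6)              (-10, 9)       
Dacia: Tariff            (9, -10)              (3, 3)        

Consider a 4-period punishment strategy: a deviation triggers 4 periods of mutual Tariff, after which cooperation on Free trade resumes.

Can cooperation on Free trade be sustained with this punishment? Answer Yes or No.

A one-shot deviation gives 9 now, then 3 for 4 periods, then back to 6.
Gain from deviating: (9−6) today; loss: (6−3) in each of the next 4 periods.
No-deviation condition: (6−3)(δ+…+δ^4) ≥ 9−6, i.e. δ+…+δ^4 ≥ 1.
At δ = 3/4: δ+…+δ^4 = 2.0508 ≥ 1.0000.
So cooperation is sustainable.

Yes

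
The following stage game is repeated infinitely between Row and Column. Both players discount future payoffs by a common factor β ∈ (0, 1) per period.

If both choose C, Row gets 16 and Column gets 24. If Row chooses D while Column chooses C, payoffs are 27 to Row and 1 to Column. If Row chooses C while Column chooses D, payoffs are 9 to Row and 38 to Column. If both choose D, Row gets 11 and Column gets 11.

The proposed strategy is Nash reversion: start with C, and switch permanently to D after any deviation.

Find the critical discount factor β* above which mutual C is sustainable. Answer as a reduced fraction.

Row: cooperation gives 16 each period; deviation gives 27 once then 11 forever.
  16/(1−β) ≥ 27 + 11β/(1−β) ⇒ β ≥ 11/16.
Column: cooperation gives 24 each period; deviation gives 38 once then 11 forever.
  β ≥ 14/27.
Both must hold, so the binding constraint is Row's: β ≥ 11/16.

11/16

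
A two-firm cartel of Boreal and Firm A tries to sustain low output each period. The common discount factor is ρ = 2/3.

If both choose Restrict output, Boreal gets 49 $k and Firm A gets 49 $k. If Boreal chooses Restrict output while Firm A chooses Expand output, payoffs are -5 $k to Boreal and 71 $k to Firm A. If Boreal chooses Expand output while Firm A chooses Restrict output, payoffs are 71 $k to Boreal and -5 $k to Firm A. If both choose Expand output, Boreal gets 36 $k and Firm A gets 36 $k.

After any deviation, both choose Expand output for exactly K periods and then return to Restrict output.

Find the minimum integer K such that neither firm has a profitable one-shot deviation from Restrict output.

5

IC: ρ(1−ρ^K)/(1−ρ) ≥ (71−49)/(49−36) = 22/13.
With ρ = 2/3: need 1 − ρ^K ≥ 22/13·(1−2/3)/(2/3), i.e. ρ^K ≤ 0.1538.
Since (2/3)^4 = 0.1975 and (2/3)^5 = 0.1317, the smallest such K is 5.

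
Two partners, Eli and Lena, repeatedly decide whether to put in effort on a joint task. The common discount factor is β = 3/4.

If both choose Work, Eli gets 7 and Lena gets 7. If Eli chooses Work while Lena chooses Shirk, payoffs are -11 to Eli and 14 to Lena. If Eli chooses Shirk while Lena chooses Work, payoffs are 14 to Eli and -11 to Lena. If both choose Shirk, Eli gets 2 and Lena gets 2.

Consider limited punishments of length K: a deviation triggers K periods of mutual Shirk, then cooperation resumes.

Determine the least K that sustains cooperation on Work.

Need Σ_{k=1}^{K} β^k ≥ (14−7)/(7−2) = 1.4000 at β = 3/4.
At K = 2 the sum is 1.3125 < 1.4000; at K = 3 it is 1.7344 ≥ 1.4000.
So the minimum punishment length is K = 3.

3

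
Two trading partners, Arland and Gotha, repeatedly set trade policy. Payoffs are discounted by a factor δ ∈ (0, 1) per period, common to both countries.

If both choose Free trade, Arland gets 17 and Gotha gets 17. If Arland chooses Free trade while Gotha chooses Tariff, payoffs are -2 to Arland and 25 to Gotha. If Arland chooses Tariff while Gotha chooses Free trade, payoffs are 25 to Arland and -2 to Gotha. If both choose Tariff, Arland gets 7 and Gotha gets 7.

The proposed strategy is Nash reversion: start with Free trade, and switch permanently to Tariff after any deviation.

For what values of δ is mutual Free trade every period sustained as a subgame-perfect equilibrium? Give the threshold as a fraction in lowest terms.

4/9

Under grim trigger the critical discount factor is (T−C)/(T−P) with T = 25, C = 17, P = 7.
δ* = (25−17)/(25−7) = 8/18 = 4/9.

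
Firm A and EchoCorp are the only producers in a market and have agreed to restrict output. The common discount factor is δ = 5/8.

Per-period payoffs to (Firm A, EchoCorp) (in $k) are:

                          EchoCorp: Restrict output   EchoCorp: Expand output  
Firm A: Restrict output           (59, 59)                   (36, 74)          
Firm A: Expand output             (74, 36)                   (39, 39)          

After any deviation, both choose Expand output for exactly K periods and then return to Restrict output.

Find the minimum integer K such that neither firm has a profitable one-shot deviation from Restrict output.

Need Σ_{k=1}^{K} δ^k ≥ (74−59)/(59−39) = 0.7500 at δ = 5/8.
At K = 1 the sum is 0.6250 < 0.7500; at K = 2 it is 1.0156 ≥ 0.7500.
So the minimum punishment length is K = 2.

2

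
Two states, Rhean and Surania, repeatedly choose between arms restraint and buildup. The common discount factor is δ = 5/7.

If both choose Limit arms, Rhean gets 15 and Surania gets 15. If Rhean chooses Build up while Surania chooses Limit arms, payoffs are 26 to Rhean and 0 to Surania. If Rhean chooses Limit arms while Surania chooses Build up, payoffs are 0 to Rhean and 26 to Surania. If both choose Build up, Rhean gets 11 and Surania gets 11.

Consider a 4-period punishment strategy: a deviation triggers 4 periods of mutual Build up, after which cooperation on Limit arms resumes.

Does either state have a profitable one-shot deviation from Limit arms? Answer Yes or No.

Yes

IC: δ+…+δ^4 ≥ (26−15)/(15−11) = 11/4.
At δ = 5/7: partial sum = 1.8492 < 2.7500. Cooperation not sustainable.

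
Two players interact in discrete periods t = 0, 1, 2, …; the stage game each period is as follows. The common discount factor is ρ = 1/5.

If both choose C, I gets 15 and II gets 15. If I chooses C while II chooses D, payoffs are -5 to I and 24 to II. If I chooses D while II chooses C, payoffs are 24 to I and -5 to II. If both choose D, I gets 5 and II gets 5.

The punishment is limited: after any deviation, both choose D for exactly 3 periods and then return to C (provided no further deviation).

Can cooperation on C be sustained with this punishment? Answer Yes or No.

IC: ρ+…+ρ^3 ≥ (24−15)/(15−5) = 9/10.
At ρ = 1/5: partial sum = 0.2480 < 0.9000. Cooperation not sustainable.

No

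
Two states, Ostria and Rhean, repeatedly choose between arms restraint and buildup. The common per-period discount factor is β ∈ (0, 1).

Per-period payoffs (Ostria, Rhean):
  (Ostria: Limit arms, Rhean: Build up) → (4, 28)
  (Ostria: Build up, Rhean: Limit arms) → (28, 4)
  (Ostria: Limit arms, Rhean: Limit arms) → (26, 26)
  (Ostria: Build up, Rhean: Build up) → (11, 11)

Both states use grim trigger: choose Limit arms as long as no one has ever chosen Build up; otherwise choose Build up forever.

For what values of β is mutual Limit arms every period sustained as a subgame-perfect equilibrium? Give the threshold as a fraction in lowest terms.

2/17

Under grim trigger the critical discount factor is (T−C)/(T−P) with T = 28, C = 26, P = 11.
β* = (28−26)/(28−11) = 2/17.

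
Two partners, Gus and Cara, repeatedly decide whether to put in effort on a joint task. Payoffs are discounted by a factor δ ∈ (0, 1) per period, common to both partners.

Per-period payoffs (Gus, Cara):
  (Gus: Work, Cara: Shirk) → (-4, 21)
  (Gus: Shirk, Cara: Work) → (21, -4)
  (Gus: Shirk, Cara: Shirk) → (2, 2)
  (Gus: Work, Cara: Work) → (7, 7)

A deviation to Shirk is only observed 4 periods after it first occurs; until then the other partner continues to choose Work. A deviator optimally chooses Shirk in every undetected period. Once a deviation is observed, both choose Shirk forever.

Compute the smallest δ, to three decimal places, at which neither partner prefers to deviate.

The best deviation is to choose Shirk for all 4 undetected periods, earning 21 each, then 2 forever once detected.
Deviation value: 21(1−δ^4)/(1−δ) + 2δ^4/(1−δ); cooperation value: 7/(1−δ).
IC: 7 ≥ 21(1−δ^4) + 2δ^4 = 21 − 19δ^4.
So δ^4 ≥ 14/19, giving δ ≥ (14/19)^(1/4) ≈ 0.926.

0.926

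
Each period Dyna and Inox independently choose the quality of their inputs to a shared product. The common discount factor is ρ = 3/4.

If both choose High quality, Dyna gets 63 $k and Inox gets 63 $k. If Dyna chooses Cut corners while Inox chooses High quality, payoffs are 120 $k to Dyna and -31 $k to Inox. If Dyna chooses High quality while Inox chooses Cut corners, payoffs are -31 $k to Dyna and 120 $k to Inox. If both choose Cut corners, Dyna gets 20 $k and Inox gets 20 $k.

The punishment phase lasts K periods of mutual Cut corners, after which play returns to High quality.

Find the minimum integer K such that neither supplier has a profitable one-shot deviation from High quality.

3

No profitable deviation requires (63−20)(ρ+…+ρ^K) ≥ 120−63, i.e. ρ+…+ρ^K ≥ 57/43 ≈ 1.3256.
With ρ = 3/4, the partial sums are K=1: 0.7500, K=2: 1.3125, K=3: 1.7344.
K = 3 is the first length at which the sum reaches 1.3256.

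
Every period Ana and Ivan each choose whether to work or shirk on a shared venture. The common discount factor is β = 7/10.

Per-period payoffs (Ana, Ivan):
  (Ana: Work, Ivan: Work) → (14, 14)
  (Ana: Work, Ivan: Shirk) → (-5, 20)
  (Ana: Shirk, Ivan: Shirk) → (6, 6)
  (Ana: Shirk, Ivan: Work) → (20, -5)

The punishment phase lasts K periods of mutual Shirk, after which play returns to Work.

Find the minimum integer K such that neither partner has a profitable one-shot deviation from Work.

2

Need Σ_{k=1}^{K} β^k ≥ (20−14)/(14−6) = 0.7500 at β = 7/10.
At K = 1 the sum is 0.7000 < 0.7500; at K = 2 it is 1.1900 ≥ 0.7500.
So the minimum punishment length is K = 2.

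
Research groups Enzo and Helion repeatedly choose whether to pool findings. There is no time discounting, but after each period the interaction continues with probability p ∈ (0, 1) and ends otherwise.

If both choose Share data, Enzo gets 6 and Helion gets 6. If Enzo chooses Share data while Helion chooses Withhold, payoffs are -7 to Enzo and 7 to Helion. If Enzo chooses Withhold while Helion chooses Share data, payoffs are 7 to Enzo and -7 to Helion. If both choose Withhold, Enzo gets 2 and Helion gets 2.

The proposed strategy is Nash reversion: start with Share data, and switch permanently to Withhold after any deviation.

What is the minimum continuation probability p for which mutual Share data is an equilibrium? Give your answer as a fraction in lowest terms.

1/5

Expected cooperation value is 6 + p·6 + p²·6 + … = 6/(1−p); deviation gives 7 + p·2/(1−p).
6 ≥ 7(1−p) + 2p ⇒ 5p ≥ 1 ⇒ p ≥ 1/5.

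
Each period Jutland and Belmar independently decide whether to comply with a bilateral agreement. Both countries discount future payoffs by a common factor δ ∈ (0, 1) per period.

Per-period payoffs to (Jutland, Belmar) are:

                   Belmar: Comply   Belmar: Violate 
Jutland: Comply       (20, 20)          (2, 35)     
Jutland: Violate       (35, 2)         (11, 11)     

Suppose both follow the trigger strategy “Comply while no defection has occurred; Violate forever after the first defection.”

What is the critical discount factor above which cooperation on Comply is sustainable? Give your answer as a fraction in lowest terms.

20/(1−δ) ≥ 35 + 11δ/(1−δ)
20 ≥ 35 − 24δ
δ ≥ 15/24 = 5/8.

5/8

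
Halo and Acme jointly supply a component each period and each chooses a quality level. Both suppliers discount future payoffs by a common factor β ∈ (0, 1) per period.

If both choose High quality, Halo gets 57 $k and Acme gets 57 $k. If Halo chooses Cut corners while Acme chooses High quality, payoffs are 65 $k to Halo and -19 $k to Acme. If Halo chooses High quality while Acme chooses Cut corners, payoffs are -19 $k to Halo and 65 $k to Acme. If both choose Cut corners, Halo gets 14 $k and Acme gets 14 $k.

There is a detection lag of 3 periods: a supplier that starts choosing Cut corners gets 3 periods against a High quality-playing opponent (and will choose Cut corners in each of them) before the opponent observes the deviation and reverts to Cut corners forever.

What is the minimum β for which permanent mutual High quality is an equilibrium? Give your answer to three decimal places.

0.539

A deviator earns 65 for 3 periods, then 14 forever; cooperating earns 57 forever. Multiplying the IC by (1−β):
57 ≥ 65(1−β^3) + 14β^3, so 51·β^3 ≥ 8 and β^3 ≥ 8/51.
β ≥ (8/51)^(1/3) ≈ 0.539.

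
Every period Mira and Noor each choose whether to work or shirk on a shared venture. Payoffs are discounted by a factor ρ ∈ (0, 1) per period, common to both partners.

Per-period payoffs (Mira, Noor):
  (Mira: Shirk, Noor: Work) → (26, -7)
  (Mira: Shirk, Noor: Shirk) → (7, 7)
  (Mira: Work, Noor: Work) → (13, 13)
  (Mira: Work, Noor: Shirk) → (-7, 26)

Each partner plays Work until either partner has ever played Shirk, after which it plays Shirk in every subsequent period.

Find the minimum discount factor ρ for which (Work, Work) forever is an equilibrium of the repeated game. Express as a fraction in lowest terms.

13/(1−ρ) ≥ 26 + 7ρ/(1−ρ)
13 ≥ 26 − 19ρ
ρ ≥ 13/19.

13/19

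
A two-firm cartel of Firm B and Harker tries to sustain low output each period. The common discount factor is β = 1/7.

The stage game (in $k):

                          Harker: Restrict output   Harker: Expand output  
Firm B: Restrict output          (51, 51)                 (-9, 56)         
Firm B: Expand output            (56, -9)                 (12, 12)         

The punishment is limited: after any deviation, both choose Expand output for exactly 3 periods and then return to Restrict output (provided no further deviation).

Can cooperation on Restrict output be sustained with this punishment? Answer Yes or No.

Comparing payoff streams over the 4 periods until play realigns: cooperate → 51(1+β+…+β^3); deviate → 56 + 12(β+…+β^3).
Cooperation is sustained iff (51−12)(β+…+β^3) ≥ 56−51.
β+…+β^3 = 1/7·(1−(1/7)^3)/(1−1/7) = 0.1662, and (56−51)/(51−12) = 0.1282.
0.1662 ≥ 0.1282, so cooperation is sustainable.

Yes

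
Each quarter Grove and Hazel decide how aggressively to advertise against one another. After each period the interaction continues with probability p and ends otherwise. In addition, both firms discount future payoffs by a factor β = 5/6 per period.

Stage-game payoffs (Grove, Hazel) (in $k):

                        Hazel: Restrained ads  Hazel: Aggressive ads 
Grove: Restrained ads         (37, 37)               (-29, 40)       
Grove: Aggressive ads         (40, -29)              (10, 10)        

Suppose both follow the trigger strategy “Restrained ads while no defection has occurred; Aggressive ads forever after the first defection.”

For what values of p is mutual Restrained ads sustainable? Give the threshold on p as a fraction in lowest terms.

3/25

With continuation probability p and discount β, the effective per-period discount factor is βp.
Grim-trigger IC: βp ≥ (40−37)/(40−10) = 1/10.
So p ≥ (1/10)/(5/6) = 3/25.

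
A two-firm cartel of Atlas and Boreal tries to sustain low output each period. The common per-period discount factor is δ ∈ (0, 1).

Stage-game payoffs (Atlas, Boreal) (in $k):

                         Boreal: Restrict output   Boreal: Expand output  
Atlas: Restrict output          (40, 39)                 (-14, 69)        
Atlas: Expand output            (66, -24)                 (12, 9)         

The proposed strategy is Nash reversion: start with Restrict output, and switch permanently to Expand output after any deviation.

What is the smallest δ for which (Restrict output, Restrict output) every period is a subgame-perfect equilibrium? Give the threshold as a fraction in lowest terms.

For Atlas: deviation gain 66−40 = 26, per-period punishment loss 40−12 = 28. IC gives δ ≥ 26/54 = 13/27.
For Boreal: gain 30, loss 30 per period, so δ ≥ 30/60 = 1/2.
The tighter constraint is Boreal's, so cooperation needs δ ≥ 1/2.

1/2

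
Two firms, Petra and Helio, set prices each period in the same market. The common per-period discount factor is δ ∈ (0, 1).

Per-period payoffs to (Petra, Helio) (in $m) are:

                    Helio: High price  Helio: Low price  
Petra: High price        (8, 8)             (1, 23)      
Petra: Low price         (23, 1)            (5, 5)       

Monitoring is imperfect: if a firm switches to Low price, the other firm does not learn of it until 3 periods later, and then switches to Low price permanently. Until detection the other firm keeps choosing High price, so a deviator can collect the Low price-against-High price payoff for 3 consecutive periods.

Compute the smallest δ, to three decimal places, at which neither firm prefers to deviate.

The best deviation is to choose Low price for all 3 undetected periods, earning 23 each, then 5 forever once detected.
Deviation value: 23(1−δ^3)/(1−δ) + 5δ^3/(1−δ); cooperation value: 8/(1−δ).
IC: 8 ≥ 23(1−δ^3) + 5δ^3 = 23 − 18δ^3.
So δ^3 ≥ 15/18 = 5/6, giving δ ≥ (5/6)^(1/3) ≈ 0.941.

0.941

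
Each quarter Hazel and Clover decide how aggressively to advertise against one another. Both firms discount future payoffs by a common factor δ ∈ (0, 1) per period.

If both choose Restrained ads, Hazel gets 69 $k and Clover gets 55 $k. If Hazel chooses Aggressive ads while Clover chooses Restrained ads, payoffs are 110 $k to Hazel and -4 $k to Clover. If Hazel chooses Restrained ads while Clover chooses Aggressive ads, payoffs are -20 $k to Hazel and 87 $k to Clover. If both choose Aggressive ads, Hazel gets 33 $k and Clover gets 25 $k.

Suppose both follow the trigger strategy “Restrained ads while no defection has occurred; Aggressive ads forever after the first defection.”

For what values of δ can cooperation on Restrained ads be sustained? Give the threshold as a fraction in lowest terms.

For Hazel: deviation gain 110−69 = 41, per-period punishment loss 69−33 = 36. IC gives δ ≥ 41/77.
For Clover: gain 32, loss 30 per period, so δ ≥ 32/62 = 16/31.
The tighter constraint is Hazel's, so cooperation needs δ ≥ 41/77.

41/77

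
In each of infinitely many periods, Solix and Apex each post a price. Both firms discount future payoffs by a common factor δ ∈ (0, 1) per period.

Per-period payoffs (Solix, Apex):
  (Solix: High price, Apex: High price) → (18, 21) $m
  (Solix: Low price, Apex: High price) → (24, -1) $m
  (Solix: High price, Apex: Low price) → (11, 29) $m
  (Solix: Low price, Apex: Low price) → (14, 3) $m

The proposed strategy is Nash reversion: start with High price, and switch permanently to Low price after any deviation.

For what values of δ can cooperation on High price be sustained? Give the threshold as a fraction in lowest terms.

Solix's threshold: (24−18)/(24−14) = 3/5.
Apex's threshold: (29−21)/(29−3) = 4/13.
3/5 > 4/13, so Solix binds and δ* = 3/5.

3/5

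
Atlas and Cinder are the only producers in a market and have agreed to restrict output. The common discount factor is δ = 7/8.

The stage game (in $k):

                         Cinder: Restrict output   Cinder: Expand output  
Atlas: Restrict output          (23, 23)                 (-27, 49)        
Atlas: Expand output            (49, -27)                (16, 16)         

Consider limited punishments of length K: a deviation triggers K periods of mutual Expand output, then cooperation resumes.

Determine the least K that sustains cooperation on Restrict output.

Need Σ_{k=1}^{K} δ^k ≥ (49−23)/(23−16) = 3.7143 at δ = 7/8.
At K = 5 the sum is 3.4096 < 3.7143; at K = 6 it is 3.8584 ≥ 3.7143.
So the minimum punishment length is K = 6.

6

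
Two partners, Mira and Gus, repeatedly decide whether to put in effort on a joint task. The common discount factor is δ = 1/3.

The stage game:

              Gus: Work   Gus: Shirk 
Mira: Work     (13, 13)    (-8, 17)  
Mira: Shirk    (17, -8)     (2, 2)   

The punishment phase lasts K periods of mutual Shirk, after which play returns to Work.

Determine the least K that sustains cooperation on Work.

No profitable deviation requires (13−2)(δ+…+δ^K) ≥ 17−13, i.e. δ+…+δ^K ≥ 4/11 ≈ 0.3636.
With δ = 1/3, the partial sums are K=1: 0.3333, K=2: 0.4444.
K = 2 is the first length at which the sum reaches 0.3636.

2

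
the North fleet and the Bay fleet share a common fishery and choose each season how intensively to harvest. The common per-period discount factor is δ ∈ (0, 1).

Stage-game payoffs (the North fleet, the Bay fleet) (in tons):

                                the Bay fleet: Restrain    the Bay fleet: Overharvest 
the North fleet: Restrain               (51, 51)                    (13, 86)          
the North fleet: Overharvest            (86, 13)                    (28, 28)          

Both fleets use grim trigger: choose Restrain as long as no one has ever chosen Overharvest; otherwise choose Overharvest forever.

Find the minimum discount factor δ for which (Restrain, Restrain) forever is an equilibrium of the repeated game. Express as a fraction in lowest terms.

35/58

One-period gain from deviating is 86 − 51 = 35. The loss is 51 − 28 = 23 in every subsequent period, with present value 23·δ/(1−δ).
Deviation is unprofitable when 23·δ/(1−δ) ≥ 35, i.e. δ/(1−δ) ≥ 35/23.
Equivalently δ ≥ 35/(35+23) = 35/58.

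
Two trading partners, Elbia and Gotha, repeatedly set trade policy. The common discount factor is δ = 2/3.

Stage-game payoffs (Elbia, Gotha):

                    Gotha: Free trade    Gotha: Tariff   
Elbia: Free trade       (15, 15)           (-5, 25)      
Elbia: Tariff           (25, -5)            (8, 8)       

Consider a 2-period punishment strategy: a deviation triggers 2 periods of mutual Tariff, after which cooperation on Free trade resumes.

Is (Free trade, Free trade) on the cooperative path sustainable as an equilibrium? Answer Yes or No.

A one-shot deviation gives 25 now, then 8 for 2 periods, then back to 15.
Gain from deviating: (25−15) today; loss: (15−8) in each of the next 2 periods.
No-deviation condition: (15−8)(δ+…+δ^2) ≥ 25−15, i.e. δ+…+δ^2 ≥ 10/7.
At δ = 2/3: δ+…+δ^2 = 1.1111 < 1.4286.
So cooperation is not sustainable.

No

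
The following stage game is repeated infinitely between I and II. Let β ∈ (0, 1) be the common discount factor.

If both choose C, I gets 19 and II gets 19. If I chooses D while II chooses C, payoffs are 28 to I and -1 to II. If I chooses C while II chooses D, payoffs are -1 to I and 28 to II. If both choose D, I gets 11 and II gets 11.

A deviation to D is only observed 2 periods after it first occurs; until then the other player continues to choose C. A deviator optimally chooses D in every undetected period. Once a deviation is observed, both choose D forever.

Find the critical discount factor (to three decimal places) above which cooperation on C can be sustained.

The best deviation is to choose D for all 2 undetected periods, earning 28 each, then 11 forever once detected.
Deviation value: 28(1−β^2)/(1−β) + 11β^2/(1−β); cooperation value: 19/(1−β).
IC: 19 ≥ 28(1−β^2) + 11β^2 = 28 − 17β^2.
So β^2 ≥ 9/17, giving β ≥ (9/17)^(1/2) ≈ 0.728.

0.728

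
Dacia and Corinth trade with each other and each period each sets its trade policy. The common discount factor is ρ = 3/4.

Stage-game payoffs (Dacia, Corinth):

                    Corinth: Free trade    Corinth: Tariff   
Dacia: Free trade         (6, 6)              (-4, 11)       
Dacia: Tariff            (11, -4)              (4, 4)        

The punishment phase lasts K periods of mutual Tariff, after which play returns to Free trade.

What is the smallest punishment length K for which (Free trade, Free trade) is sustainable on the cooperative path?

No profitable deviation requires (6−4)(ρ+…+ρ^K) ≥ 11−6, i.e. ρ+…+ρ^K ≥ 5/2 ≈ 2.5000.
With ρ = 3/4, the partial sums are K=1: 0.7500, K=2: 1.3125, …, K=5: 2.2881, K=6: 2.4661, K=7: 2.5995.
K = 7 is the first length at which the sum reaches 2.5000.

7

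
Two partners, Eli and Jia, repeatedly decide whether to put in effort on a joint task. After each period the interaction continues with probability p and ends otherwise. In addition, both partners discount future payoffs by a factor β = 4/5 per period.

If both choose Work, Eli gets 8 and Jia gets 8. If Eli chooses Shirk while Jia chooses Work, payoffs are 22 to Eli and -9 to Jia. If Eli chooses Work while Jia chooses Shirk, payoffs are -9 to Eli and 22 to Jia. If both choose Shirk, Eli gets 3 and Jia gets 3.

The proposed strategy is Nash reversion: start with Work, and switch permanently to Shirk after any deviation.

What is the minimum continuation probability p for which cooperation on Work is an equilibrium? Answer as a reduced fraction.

35/38

With continuation probability p and discount β, the effective per-period discount factor is βp.
Grim-trigger IC: βp ≥ (22−8)/(22−3) = 14/19.
So p ≥ (14/19)/(4/5) = 35/38.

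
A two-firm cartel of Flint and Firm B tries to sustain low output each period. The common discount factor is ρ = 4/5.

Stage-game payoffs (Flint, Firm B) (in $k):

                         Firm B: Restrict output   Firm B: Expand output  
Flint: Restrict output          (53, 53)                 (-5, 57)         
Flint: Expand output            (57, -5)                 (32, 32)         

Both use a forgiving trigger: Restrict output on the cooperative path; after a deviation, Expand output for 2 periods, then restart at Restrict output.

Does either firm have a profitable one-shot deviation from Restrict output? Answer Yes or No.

A one-shot deviation gives 57 now, then 32 for 2 periods, then back to 53.
Gain from deviating: (57−53) today; loss: (53−32) in each of the next 2 periods.
No-deviation condition: (53−32)(ρ+…+ρ^2) ≥ 57−53, i.e. ρ+…+ρ^2 ≥ 4/21.
At ρ = 4/5: ρ+…+ρ^2 = 1.4400 ≥ 0.1905.
So cooperation is sustainable.

No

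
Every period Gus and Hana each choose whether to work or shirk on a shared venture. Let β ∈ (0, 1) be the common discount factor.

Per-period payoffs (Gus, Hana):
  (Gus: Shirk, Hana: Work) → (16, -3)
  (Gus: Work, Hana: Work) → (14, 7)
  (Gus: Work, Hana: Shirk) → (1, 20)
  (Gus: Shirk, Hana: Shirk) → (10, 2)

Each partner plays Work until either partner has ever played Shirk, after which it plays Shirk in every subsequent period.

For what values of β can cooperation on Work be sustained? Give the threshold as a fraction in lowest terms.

13/18

For Gus: deviation gain 16−14 = 2, per-period punishment loss 14−10 = 4. IC gives β ≥ 2/6 = 1/3.
For Hana: gain 13, loss 5 per period, so β ≥ 13/18.
The tighter constraint is Hana's, so cooperation needs β ≥ 13/18.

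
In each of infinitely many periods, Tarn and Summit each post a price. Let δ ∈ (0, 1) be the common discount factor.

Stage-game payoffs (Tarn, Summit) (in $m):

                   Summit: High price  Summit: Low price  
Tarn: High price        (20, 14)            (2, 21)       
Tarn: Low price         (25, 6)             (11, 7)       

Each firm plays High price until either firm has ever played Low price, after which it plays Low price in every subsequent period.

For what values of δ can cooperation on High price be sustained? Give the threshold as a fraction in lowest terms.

1/2

For Tarn: deviation gain 25−20 = 5, per-period punishment loss 20−11 = 9. IC gives δ ≥ 5/14.
For Summit: gain 7, loss 7 per period, so δ ≥ 7/14 = 1/2.
The tighter constraint is Summit's, so cooperation needs δ ≥ 1/2.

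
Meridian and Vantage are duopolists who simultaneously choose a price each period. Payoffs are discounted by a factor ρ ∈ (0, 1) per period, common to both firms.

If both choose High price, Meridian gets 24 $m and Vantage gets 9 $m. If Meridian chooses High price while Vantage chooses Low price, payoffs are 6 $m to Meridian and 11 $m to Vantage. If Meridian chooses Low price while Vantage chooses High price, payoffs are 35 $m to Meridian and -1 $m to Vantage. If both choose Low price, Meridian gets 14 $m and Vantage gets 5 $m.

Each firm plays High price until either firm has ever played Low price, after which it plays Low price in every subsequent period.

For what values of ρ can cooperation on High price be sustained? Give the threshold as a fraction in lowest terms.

For Meridian: deviation gain 35−24 = 11, per-period punishment loss 24−14 = 10. IC gives ρ ≥ 11/21.
For Vantage: gain 2, loss 4 per period, so ρ ≥ 2/6 = 1/3.
The tighter constraint is Meridian's, so cooperation needs ρ ≥ 11/21.

11/21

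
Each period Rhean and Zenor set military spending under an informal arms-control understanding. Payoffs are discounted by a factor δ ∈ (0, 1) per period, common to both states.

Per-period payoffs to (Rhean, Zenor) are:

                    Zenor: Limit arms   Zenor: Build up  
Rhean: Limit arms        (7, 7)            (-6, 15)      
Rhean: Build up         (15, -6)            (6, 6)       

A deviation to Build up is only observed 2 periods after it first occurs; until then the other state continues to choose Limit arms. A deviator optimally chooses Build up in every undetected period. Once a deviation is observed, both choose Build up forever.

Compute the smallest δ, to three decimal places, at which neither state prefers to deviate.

0.943

The best deviation is to choose Build up for all 2 undetected periods, earning 15 each, then 6 forever once detected.
Deviation value: 15(1−δ^2)/(1−δ) + 6δ^2/(1−δ); cooperation value: 7/(1−δ).
IC: 7 ≥ 15(1−δ^2) + 6δ^2 = 15 − 9δ^2.
So δ^2 ≥ 8/9, giving δ ≥ (8/9)^(1/2) ≈ 0.943.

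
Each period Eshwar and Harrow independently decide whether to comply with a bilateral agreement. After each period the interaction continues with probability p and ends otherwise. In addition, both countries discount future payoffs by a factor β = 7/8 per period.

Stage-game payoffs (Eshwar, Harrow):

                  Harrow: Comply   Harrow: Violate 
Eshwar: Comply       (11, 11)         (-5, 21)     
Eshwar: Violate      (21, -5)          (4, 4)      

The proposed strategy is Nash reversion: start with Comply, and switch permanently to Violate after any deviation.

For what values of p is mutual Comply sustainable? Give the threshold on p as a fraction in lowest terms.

Expected continuation weight on next period's payoff is β·p = 7/8·p, which plays the role of the discount factor.
Cooperation requires 7/8·p ≥ (21−11)/(21−4) = 10/17, hence p ≥ 80/119.

80/119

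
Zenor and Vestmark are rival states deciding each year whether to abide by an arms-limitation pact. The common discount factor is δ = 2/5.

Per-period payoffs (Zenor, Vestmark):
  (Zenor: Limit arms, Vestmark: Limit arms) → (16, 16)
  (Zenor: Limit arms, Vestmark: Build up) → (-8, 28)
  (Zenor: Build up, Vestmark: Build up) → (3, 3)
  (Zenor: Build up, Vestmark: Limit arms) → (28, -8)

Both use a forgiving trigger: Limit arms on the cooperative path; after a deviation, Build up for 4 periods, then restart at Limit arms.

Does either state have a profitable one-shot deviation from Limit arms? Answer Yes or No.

IC: δ+…+δ^4 ≥ (28−16)/(16−3) = 12/13.
At δ = 2/5: partial sum = 0.6496 < 0.9231. Cooperation not sustainable.

Yes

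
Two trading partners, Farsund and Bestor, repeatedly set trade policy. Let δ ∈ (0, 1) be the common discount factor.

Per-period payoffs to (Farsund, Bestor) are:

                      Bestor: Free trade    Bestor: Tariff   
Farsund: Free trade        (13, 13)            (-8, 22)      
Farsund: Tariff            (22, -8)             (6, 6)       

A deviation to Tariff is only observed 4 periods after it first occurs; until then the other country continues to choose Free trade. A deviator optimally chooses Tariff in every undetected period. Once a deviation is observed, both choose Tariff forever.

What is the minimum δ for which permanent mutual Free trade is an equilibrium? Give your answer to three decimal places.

0.866

Deviating for the 4 undetected periods gains 22−13 = 9 per period over cooperation, then loses 13−6 = 7 per period forever once punishment starts.
Gain: 9(1 + δ + … + δ^3); loss: 7·δ^4/(1−δ).
No profitable deviation ⇔ 9(1−δ^4) ≤ 7·δ^4, i.e. δ^4 ≥ 9/(9+7) = 9/16.
Hence δ ≥ (9/16)^(1/4) ≈ 0.866.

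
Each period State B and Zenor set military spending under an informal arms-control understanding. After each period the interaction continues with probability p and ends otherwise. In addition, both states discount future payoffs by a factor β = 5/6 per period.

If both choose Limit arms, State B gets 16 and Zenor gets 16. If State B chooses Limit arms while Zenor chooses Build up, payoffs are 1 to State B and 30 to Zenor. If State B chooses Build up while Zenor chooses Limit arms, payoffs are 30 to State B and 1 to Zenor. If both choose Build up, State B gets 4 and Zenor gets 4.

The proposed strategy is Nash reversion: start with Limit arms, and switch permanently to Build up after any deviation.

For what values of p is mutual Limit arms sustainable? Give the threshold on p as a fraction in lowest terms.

With continuation probability p and discount β, the effective per-period discount factor is βp.
Grim-trigger IC: βp ≥ (30−16)/(30−4) = 7/13.
So p ≥ (7/13)/(5/6) = 42/65.

42/65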